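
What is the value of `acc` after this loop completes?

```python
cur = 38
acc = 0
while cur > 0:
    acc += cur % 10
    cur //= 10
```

Sum digits of 38
`acc` takes the values: 0 → 8 → 11

Answer: 11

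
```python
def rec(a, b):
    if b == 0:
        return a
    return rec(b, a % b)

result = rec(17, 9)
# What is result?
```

rec(17, 9) -> rec(9, 8) -> rec(8, 1) -> rec(1, 0) -> 1

Answer: 1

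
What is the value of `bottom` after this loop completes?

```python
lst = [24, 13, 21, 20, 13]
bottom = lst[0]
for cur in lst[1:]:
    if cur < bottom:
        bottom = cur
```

Minimum of [24, 13, 21, 20, 13]
`bottom` takes the values: 24 → 13

Answer: 13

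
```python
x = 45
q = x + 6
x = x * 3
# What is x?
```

Trace:
`x = 45` → x = 45
`q = x + 6` → q = 51
`x = x * 3` → x = 135
So x = 135

Answer: 135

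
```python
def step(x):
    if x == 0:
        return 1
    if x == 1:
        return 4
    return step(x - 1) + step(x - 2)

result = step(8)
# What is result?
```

Build up from base cases: step(0)=1, step(1)=4, step(2)=5, step(3)=9, step(4)=14, step(5)=23, step(6)=37, ..., step(8)=97

Answer: 97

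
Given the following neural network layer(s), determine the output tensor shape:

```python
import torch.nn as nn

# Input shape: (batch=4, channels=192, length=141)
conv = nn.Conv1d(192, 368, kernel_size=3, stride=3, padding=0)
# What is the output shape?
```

Input: (4, 192, 141) -> Output: (4, 368, 47)

Answer: (4, 368, 47)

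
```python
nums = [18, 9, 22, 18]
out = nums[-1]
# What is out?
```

Trace:
`nums = [18, 9, 22, 18]` → nums = [18, 9, 22, 18]
`out = nums[-1]` → out = 18
So out = 18

Answer: 18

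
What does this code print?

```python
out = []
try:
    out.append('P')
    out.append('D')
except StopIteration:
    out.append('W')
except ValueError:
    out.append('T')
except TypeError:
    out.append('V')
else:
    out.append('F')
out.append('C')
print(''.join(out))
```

Execution trace: 'P' (try body) → 'D' (try body, no exception) → 'F' (else) → 'C' (after the try/except). Output: PDFC

Answer: PDFC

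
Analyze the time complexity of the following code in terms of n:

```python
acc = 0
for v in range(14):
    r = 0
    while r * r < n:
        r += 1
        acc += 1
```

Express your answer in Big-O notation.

Each loop level contributes: 1 × √n. Multiplying the contributions gives O(√n).

Answer: O(√n)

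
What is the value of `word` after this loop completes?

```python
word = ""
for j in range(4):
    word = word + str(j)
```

Concatenate digits 0 to 3
`word` takes the values: "" → "0" → "01" → "012" → "0123"

Answer: "0123"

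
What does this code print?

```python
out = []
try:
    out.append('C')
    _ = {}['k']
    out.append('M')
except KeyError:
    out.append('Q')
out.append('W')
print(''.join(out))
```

Execution trace: 'C' (try body) → 'Q' (except KeyError) → 'W' (after the try/except). Output: CQW

Answer: CQW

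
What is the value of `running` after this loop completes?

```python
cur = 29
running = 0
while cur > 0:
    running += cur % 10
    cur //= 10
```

Sum digits of 29
`running` takes the values: 0 → 9 → 11

Answer: 11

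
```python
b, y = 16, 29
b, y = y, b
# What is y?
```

Trace:
`b, y = 16, 29` → b = 16; y = 29
`b, y = y, b` → b = 29; y = 16
So y = 16

Answer: 16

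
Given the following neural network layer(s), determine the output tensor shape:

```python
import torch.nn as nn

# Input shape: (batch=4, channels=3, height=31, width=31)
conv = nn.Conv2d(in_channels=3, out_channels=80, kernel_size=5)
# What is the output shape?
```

Input: (4, 3, 31, 31) -> Output: (4, 80, 27, 27)

Answer: (4, 80, 27, 27)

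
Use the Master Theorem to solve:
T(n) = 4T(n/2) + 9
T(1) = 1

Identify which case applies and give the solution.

a=4, b=2, f(n)=9. log_2(4) = 2. Since c=0 < 2, Case 1 applies: T(n) = Θ(n^log_b(a)) = O(n^2).

Answer: O(n^2) - Case 1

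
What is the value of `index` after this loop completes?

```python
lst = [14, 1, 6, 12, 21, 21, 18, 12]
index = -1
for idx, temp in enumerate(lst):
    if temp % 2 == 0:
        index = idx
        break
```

First even number index in [14, 1, 6, 12, 21, 21, 18, 12]
`index` takes the values: -1 → 0

Answer: 0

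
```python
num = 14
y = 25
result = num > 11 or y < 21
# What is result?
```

Trace:
`num = 14` → num = 14
`y = 25` → y = 25
`result = num > 11 or y < 21` → result = True
So result = True

Answer: True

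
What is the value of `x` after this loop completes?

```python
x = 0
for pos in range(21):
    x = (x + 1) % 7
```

Increment mod 7, 21 times = 0
`x` takes the values: 0 → 1 → 2 → 3 → 4 → 5 → 6 → 0 → 1 → 2 → 3 → 4 → 5 → 6 → 0 → 1 → 2 → 3 → 4 → 5 → 6 → 0

Answer: 0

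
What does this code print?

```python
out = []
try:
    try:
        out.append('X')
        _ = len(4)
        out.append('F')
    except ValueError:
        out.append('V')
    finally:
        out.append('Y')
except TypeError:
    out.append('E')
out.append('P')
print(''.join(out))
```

Execution trace: 'X' (try body) → 'Y' (finally) → 'E' (outer except TypeError) → 'P' (after the try/except). Output: XYEP

Answer: XYEP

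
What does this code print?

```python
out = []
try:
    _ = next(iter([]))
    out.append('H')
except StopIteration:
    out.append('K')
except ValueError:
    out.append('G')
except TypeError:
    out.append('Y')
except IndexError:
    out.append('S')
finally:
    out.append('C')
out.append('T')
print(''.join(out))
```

Execution trace: 'K' (except StopIteration) → 'C' (finally) → 'T' (after the try/except). Output: KCT

Answer: KCT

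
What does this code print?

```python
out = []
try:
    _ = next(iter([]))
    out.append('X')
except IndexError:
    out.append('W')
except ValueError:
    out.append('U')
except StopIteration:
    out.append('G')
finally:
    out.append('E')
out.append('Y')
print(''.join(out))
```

Execution trace: 'G' (except StopIteration) → 'E' (finally) → 'Y' (after the try/except). Output: GEY

Answer: GEY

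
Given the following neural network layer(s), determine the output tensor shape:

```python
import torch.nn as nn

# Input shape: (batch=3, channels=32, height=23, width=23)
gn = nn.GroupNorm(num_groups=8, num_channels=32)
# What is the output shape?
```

Input: (3, 32, 23, 23) -> Output: (3, 32, 23, 23)

Answer: (3, 32, 23, 23)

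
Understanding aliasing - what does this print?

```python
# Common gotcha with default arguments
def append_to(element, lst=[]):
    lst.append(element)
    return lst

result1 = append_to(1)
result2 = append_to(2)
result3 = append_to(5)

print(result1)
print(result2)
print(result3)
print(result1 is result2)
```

Key concept: mutable default argument gotcha.
Step by step:
`result1 = append_to(1)` → result1 = [1]
`result2 = append_to(2)` → result1 = [1, 2] (same object as result2); result2 = [1, 2] (same object as result1)
`result3 = append_to(5)` → result1 = [1, 2, 5] (same object as result2, result3); result2 = [1, 2, 5] (same object as result1, result3); result3 = [1, 2, 5] (same object as result1, result2)
`print(result1)` → prints [1, 2, 5]
`print(result2)` → prints [1, 2, 5]
`print(result3)` → prints [1, 2, 5]
`print(result1 is result2)` → prints True

Answer:
[1, 2, 5]
[1, 2, 5]
[1, 2, 5]
True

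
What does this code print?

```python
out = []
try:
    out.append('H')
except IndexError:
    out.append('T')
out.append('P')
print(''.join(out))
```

Execution trace: 'H' (try body, no exception) → 'P' (after the try/except). Output: HP

Answer: HP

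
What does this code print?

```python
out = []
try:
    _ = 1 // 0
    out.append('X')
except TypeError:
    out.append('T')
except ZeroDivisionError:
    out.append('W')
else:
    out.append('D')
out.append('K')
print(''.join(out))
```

Execution trace: 'W' (except ZeroDivisionError) → 'K' (after the try/except). Output: WK

Answer: WK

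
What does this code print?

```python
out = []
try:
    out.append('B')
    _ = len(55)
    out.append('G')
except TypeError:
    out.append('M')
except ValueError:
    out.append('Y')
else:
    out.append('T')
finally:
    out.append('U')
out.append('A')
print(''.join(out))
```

Execution trace: 'B' (try body) → 'M' (except TypeError) → 'U' (finally) → 'A' (after the try/except). Output: BMUA

Answer: BMUA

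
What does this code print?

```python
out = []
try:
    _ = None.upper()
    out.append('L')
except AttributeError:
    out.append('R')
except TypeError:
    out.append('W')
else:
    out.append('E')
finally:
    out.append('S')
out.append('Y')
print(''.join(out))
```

Execution trace: 'R' (except AttributeError) → 'S' (finally) → 'Y' (after the try/except). Output: RSY

Answer: RSY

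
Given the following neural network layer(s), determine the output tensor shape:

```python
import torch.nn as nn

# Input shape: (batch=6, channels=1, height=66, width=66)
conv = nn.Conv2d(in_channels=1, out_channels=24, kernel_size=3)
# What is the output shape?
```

Input: (6, 1, 66, 66) -> Output: (6, 24, 64, 64)

Answer: (6, 24, 64, 64)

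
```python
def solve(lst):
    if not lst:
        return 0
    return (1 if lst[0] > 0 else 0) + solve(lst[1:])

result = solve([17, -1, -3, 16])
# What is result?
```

Count of positive elements in [17, -1, -3, 16] = 2

Answer: 2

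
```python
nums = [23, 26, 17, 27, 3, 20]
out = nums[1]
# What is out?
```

Trace:
`nums = [23, 26, 17, 27, 3, 20]` → nums = [23, 26, 17, 27, 3, 20]
`out = nums[1]` → out = 26
So out = 26

Answer: 26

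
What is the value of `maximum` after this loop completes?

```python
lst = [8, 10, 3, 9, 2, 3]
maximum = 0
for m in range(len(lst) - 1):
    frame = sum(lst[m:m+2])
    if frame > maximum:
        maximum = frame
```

Max sum of 2-element window in [8, 10, 3, 9, 2, 3]
`maximum` takes the values: 0 → 18

Answer: 18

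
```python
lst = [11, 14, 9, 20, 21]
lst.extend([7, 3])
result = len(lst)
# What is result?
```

Trace:
`lst = [11, 14, 9, 20, 21]` → lst = [11, 14, 9, 20, 21]
`lst.extend([7, 3])` → lst = [11, 14, 9, 20, 21, 7, 3]
`result = len(lst)` → result = 7
So result = 7

Answer: 7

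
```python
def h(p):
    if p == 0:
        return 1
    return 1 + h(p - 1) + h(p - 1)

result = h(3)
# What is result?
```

h(p) = 1 + 2·h(p-1), h(0)=1. Closed form: (1+1)·2^3 - 1 = 15.

Answer: 15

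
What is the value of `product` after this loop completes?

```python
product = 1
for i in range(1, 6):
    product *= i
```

5! = 120
`product` takes the values: 1 → 2 → 6 → 24 → 120

Answer: 120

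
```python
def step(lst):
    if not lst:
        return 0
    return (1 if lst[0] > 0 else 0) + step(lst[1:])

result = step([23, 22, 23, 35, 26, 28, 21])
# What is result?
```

Count of positive elements in [23, 22, 23, 35, 26, 28, 21] = 7

Answer: 7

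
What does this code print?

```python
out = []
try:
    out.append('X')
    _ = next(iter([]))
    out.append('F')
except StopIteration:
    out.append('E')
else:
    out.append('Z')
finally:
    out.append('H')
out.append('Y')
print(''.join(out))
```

Execution trace: 'X' (try body) → 'E' (except StopIteration) → 'H' (finally) → 'Y' (after the try/except). Output: XEHY

Answer: XEHY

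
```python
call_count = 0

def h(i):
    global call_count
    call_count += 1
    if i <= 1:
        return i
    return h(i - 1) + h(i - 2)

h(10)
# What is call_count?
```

Calls(i) = 1 + Calls(i-1) + Calls(i-2); Calls(0)=Calls(1)=1. For i=10 this gives 177.

Answer: 177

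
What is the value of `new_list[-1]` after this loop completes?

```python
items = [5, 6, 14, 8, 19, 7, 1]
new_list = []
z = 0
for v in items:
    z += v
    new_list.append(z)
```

Cumulative sum ends at 60
`new_list` takes the values: [] → [5] → [5, 11] → [5, 11, 25] → [5, 11, 25, 33] → [5, 11, 25, 33, 52] → [5, 11, 25, 33, 52, 59] → [5, 11, 25, 33, 52, 59, 60]
So `new_list[-1]` = 60

Answer: 60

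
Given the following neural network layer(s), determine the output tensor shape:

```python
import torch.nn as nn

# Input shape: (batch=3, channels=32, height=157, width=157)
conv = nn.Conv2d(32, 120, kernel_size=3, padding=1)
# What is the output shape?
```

Input: (3, 32, 157, 157) -> Output: (3, 120, 157, 157)

Answer: (3, 120, 157, 157)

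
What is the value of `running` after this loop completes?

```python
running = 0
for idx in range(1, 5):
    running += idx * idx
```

Sum of squares 1² to 4² = 30
`running` takes the values: 0 → 1 → 5 → 14 → 30

Answer: 30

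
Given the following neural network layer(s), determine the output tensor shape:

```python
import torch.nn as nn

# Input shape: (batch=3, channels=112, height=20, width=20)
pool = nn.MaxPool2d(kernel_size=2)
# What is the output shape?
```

Input: (3, 112, 20, 20) -> Output: (3, 112, 10, 10)

Answer: (3, 112, 10, 10)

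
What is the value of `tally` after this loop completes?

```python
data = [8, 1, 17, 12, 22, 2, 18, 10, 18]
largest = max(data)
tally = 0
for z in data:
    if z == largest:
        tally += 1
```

Count of max value 22 in [8, 1, 17, 12, 22, 2, 18, 10, 18]
`tally` takes the values: 0 → 1

Answer: 1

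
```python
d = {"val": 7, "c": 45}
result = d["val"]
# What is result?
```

Trace:
`d = {"val": 7, "c": 45}` → d = {'val': 7, 'c': 45}
`result = d["val"]` → result = 7
So result = 7

Answer: 7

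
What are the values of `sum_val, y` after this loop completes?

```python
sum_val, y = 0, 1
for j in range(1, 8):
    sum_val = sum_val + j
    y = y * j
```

Sum and factorial of 1 to 7
`sum_val, y` takes the values: (0, 1) → (1, 1) → (3, 1) → (3, 2) → (6, 2) → (6, 6) → (10, 6) → (10, 24) → (15, 24) → (15, 120) → (21, 120) → (21, 720) → (28, 720) → (28, 5040)

Answer: 28, 5040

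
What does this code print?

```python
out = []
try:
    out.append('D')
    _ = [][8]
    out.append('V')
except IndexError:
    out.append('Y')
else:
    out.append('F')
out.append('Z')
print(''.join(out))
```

Execution trace: 'D' (try body) → 'Y' (except IndexError) → 'Z' (after the try/except). Output: DYZ

Answer: DYZ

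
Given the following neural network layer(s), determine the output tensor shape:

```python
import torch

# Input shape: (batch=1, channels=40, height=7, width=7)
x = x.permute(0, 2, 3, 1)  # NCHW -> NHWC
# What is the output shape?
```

Input: (1, 40, 7, 7) -> Output: (1, 7, 7, 40)

Answer: (1, 7, 7, 40)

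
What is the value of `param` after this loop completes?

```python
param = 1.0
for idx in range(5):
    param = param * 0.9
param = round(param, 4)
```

Exponential decay: 1.0 * 0.9^5
`param` takes the values: 1.0 → 0.9 → 0.81 → 0.729 → 0.6561 → 0.59049 → 0.5905

Answer: 0.5905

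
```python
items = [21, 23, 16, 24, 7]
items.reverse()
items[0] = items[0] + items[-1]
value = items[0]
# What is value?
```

Trace:
`items = [21, 23, 16, 24, 7]` → items = [21, 23, 16, 24, 7]
`items.reverse()` → items = [7, 24, 16, 23, 21]
`items[0] = items[0] + items[-1]` → items = [28, 24, 16, 23, 21]
`value = items[0]` → value = 28
So value = 28

Answer: 28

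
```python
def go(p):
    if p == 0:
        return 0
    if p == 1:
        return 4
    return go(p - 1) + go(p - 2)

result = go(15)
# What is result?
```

Build up from base cases: go(0)=0, go(1)=4, go(2)=4, go(3)=8, go(4)=12, go(5)=20, go(6)=32, ..., go(15)=2440

Answer: 2440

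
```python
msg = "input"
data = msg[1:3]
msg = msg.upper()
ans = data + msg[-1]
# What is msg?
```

Trace:
`msg = "input"` → msg = 'input'
`data = msg[1:3]` → data = 'np'
`msg = msg.upper()` → msg = 'INPUT'
`ans = data + msg[-1]` → ans = 'npT'
So msg = 'INPUT'

Answer: 'INPUT'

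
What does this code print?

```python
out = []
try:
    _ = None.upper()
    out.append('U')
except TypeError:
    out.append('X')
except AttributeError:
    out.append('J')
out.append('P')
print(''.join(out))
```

Execution trace: 'J' (except AttributeError) → 'P' (after the try/except). Output: JP

Answer: JP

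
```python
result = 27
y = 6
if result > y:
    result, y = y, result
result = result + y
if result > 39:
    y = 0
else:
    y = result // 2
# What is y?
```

Trace:
`result = 27` → result = 27
`y = 6` → y = 6
`if result > y: ...` → result > y is True → result = 6; y = 27
`result = result + y` → result = 33
`if result > 39: ...` → result > 39 is False, take else branch → y = 16
So y = 16

Answer: 16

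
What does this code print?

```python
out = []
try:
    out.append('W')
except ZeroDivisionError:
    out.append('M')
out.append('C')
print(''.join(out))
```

Execution trace: 'W' (try body, no exception) → 'C' (after the try/except). Output: WC

Answer: WC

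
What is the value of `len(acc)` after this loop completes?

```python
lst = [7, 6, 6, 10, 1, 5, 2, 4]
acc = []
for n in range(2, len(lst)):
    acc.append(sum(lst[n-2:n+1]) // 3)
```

Number of 3-element averages
`acc` takes the values: [] → [6] → [6, 7] → [6, 7, 5] → [6, 7, 5, 5] → [6, 7, 5, 5, 2] → [6, 7, 5, 5, 2, 3]
So `len(acc)` = 6

Answer: 6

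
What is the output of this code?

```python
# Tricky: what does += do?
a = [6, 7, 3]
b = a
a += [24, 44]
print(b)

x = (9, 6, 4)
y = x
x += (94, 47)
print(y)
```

Key concept: += behavior differs for mutable vs immutable.
Step by step:
`a = [6, 7, 3]` → a = [6, 7, 3]
`b = a` → b = [6, 7, 3] (same object as a)
`a += [24, 44]` → a = [6, 7, 3, 24, 44] (same object as b); b = [6, 7, 3, 24, 44] (same object as a)
`print(b)` → prints [6, 7, 3, 24, 44]
`x = (9, 6, 4)` → x = (9, 6, 4)
`y = x` → y = (9, 6, 4)
`x += (94, 47)` → x = (9, 6, 4, 94, 47)
`print(y)` → prints (9, 6, 4)

Answer:
[6, 7, 3, 24, 44]
(9, 6, 4)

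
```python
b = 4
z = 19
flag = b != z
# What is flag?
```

Trace:
`b = 4` → b = 4
`z = 19` → z = 19
`flag = b != z` → flag = True
So flag = True

Answer: True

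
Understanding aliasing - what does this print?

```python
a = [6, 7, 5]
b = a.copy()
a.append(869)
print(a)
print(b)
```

Key concept: list.copy() creates independent copy.
Step by step:
`a = [6, 7, 5]` → a = [6, 7, 5]
`b = a.copy()` → b = [6, 7, 5]
`a.append(869)` → a = [6, 7, 5, 869]
`print(a)` → prints [6, 7, 5, 869]
`print(b)` → prints [6, 7, 5]

Answer:
[6, 7, 5, 869]
[6, 7, 5]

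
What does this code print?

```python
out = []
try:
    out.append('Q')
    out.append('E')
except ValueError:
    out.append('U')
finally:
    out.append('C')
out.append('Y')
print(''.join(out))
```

Execution trace: 'Q' (try body) → 'E' (try body, no exception) → 'C' (finally) → 'Y' (after the try/except). Output: QECY

Answer: QECY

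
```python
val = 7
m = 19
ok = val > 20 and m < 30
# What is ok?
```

Trace:
`val = 7` → val = 7
`m = 19` → m = 19
`ok = val > 20 and m < 30` → ok = False
So ok = False

Answer: False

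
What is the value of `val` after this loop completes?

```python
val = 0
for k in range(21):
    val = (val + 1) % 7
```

Increment mod 7, 21 times = 0
`val` takes the values: 0 → 1 → 2 → 3 → 4 → 5 → 6 → 0 → 1 → 2 → 3 → 4 → 5 → 6 → 0 → 1 → 2 → 3 → 4 → 5 → 6 → 0

Answer: 0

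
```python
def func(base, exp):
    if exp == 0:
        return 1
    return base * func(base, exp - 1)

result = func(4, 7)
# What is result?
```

func(4, 7) = 4 * 4 * 4 * 4 * 4 * 4 * 4 = 16384

Answer: 16384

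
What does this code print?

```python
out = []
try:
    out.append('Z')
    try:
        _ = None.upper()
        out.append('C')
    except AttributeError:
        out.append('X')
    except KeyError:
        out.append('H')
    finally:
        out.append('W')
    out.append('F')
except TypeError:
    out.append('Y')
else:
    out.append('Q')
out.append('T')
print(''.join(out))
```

Execution trace: 'Z' (try body) → 'X' (inner except AttributeError) → 'W' (inner finally) → 'F' (try body, no exception) → 'Q' (else) → 'T' (after the try/except). Output: ZXWFQT

Answer: ZXWFQT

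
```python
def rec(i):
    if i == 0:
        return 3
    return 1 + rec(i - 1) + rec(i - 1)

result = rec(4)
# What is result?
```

rec(i) = 1 + 2·rec(i-1), rec(0)=3. Closed form: (3+1)·2^4 - 1 = 63.

Answer: 63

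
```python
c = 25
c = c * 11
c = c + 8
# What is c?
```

Trace:
`c = 25` → c = 25
`c = c * 11` → c = 275
`c = c + 8` → c = 283
So c = 283

Answer: 283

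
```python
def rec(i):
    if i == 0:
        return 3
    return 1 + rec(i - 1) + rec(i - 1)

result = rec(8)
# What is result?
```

rec(i) = 1 + 2·rec(i-1), rec(0)=3. Closed form: (3+1)·2^8 - 1 = 1023.

Answer: 1023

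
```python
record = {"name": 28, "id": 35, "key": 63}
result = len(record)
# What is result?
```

Trace:
`record = {"name": 28, "id": 35, "key": 63}` → record = {'name': 28, 'id': 35, 'key': 63}
`result = len(record)` → result = 3
So result = 3

Answer: 3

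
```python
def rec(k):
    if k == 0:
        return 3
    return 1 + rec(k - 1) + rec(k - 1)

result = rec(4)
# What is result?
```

rec(k) = 1 + 2·rec(k-1), rec(0)=3. Closed form: (3+1)·2^4 - 1 = 63.

Answer: 63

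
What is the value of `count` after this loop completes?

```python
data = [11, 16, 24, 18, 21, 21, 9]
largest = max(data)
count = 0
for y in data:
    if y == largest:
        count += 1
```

Count of max value 24 in [11, 16, 24, 18, 21, 21, 9]
`count` takes the values: 0 → 1

Answer: 1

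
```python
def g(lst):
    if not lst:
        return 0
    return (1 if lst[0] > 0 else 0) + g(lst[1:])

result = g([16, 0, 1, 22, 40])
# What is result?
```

Count of positive elements in [16, 0, 1, 22, 40] = 4

Answer: 4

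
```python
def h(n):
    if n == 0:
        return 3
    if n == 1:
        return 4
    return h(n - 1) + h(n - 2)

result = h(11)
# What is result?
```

Build up from base cases: h(0)=3, h(1)=4, h(2)=7, h(3)=11, h(4)=18, h(5)=29, h(6)=47, ..., h(11)=521

Answer: 521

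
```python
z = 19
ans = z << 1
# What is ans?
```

Trace:
`z = 19` → z = 19
`ans = z << 1` → ans = 38
So ans = 38

Answer: 38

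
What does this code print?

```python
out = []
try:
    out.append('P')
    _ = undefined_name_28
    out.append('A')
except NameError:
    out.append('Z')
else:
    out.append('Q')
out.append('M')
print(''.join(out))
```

Execution trace: 'P' (try body) → 'Z' (except NameError) → 'M' (after the try/except). Output: PZM

Answer: PZM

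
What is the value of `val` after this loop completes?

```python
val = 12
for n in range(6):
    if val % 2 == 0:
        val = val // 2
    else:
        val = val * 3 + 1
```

Collatz-style transformation from 12
`val` takes the values: 12 → 6 → 3 → 10 → 5 → 16 → 8

Answer: 8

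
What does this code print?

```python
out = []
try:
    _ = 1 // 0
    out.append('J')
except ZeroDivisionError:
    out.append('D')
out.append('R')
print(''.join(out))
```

Execution trace: 'D' (except ZeroDivisionError) → 'R' (after the try/except). Output: DR

Answer: DR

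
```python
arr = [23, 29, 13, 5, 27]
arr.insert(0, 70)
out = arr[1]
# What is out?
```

Trace:
`arr = [23, 29, 13, 5, 27]` → arr = [23, 29, 13, 5, 27]
`arr.insert(0, 70)` → arr = [70, 23, 29, 13, 5, 27]
`out = arr[1]` → out = 23
So out = 23

Answer: 23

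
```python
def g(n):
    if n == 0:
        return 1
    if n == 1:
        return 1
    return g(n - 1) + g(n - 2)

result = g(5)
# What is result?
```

Build up from base cases: g(0)=1, g(1)=1, g(2)=2, g(3)=3, g(4)=5, g(5)=8

Answer: 8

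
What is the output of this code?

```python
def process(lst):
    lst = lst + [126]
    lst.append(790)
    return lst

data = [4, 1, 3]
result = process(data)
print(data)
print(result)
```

Key concept: rebinding parameter vs mutation.
Step by step:
`data = [4, 1, 3]` → data = [4, 1, 3]
`result = process(data)` → result = [4, 1, 3, 126, 790]
`print(data)` → prints [4, 1, 3]
`print(result)` → prints [4, 1, 3, 126, 790]

Answer:
[4, 1, 3]
[4, 1, 3, 126, 790]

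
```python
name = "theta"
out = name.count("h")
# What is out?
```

Trace:
`name = "theta"` → name = 'theta'
`out = name.count("h")` → out = 1
So out = 1

Answer: 1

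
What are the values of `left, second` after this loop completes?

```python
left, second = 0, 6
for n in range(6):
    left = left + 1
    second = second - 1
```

left goes 0→6, second goes 6→0
`left, second` takes the values: (0, 6) → (1, 6) → (1, 5) → (2, 5) → (2, 4) → (3, 4) → (3, 3) → (4, 3) → (4, 2) → (5, 2) → (5, 1) → (6, 1) → (6, 0)

Answer: 6, 0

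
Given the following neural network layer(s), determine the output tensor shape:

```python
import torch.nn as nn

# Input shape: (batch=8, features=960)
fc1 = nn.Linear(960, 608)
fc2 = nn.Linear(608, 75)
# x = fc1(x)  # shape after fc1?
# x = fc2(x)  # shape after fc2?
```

Input: (8, 960) -> after fc1: (8, 608) -> Output: (8, 75)

Answer: (8, 75)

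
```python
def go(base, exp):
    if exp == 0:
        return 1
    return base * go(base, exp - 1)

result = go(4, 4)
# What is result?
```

go(4, 4) = 4 * 4 * 4 * 4 = 256

Answer: 256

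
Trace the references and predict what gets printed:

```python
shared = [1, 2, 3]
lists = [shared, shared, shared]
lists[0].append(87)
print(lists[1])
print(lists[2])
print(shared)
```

Key concept: list of same reference.
Step by step:
`shared = [1, 2, 3]` → shared = [1, 2, 3]
`lists = [shared, shared, shared]` → lists = [[1, 2, 3], [1, 2, 3], [1, 2, 3]]
`lists[0].append(87)` → shared = [1, 2, 3, 87]; lists = [[1, 2, 3, 87], [1, 2, 3, 87], [1, 2, 3, 87]]
`print(lists[1])` → prints [1, 2, 3, 87]
`print(lists[2])` → prints [1, 2, 3, 87]
`print(shared)` → prints [1, 2, 3, 87]

Answer:
[1, 2, 3, 87]
[1, 2, 3, 87]
[1, 2, 3, 87]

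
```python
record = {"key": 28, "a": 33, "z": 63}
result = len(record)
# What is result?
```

Trace:
`record = {"key": 28, "a": 33, "z": 63}` → record = {'key': 28, 'a': 33, 'z': 63}
`result = len(record)` → result = 3
So result = 3

Answer: 3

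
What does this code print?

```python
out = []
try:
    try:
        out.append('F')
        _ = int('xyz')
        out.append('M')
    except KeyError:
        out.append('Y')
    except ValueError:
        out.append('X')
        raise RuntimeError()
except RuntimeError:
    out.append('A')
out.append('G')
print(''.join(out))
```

Execution trace: 'F' (inner try body) → 'X' (inner except ValueError) → 'A' (outer except RuntimeError) → 'G' (after the try/except). Output: FXAG

Answer: FXAG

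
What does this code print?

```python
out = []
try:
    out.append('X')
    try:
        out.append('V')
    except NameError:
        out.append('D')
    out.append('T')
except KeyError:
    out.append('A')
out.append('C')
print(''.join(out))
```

Execution trace: 'X' (try body) → 'V' (inner try body, no exception) → 'T' (try body, no exception) → 'C' (after the try/except). Output: XVTC

Answer: XVTC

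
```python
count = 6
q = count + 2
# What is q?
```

Trace:
`count = 6` → count = 6
`q = count + 2` → q = 8
So q = 8

Answer: 8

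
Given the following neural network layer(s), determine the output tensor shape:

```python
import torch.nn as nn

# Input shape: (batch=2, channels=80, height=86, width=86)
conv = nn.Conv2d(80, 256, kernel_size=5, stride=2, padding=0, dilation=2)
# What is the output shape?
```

Input: (2, 80, 86, 86) -> Output: (2, 256, 39, 39)

Answer: (2, 256, 39, 39)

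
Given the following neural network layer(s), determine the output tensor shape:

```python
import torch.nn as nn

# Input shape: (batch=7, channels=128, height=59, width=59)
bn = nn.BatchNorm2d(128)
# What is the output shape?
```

Input: (7, 128, 59, 59) -> Output: (7, 128, 59, 59)

Answer: (7, 128, 59, 59)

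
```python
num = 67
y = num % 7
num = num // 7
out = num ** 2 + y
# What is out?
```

Trace:
`num = 67` → num = 67
`y = num % 7` → y = 4
`num = num // 7` → num = 9
`out = num ** 2 + y` → out = 85
So out = 85

Answer: 85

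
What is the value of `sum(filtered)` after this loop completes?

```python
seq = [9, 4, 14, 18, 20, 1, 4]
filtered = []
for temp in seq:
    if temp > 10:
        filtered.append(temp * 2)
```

Sum of doubled values > 10
`filtered` takes the values: [] → [28] → [28, 36] → [28, 36, 40]
So `sum(filtered)` = 104

Answer: 104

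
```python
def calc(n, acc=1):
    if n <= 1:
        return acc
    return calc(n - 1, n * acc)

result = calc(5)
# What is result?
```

Accumulator trace (n, acc): (5, 1) -> (4, 5) -> (3, 20) -> (2, 60) -> (1, 120) -> return 120

Answer: 120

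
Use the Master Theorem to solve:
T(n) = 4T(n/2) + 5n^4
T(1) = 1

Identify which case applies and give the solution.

a=4, b=2, f(n)=5n^4. log_2(4) = 2. Since c=4 > 2 and the regularity condition holds (4(n/2)^4 = (4/2^4)n^4 with 4/2^4 < 1), Case 3 applies: T(n) = Θ(f(n)) = O(n^4).

Answer: O(n^4) - Case 3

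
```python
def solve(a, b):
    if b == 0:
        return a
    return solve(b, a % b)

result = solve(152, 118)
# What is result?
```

solve(152, 118) -> solve(118, 34) -> solve(34, 16) -> solve(16, 2) -> solve(2, 0) -> 2

Answer: 2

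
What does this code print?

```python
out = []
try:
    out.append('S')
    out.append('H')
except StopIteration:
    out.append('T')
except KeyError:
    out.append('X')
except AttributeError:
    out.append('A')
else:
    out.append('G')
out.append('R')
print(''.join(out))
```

Execution trace: 'S' (try body) → 'H' (try body, no exception) → 'G' (else) → 'R' (after the try/except). Output: SHGR

Answer: SHGR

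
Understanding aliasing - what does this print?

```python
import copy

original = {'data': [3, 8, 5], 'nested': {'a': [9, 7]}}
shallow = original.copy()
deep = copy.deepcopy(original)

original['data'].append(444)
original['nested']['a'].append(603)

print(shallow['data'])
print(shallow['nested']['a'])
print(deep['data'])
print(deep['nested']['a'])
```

Key concept: comparing shallow vs deep copy.
Step by step:
`original = {'data': [3, 8, 5], 'nested': {'a': [9, 7]}}` → original = {'data': [3, 8, 5], 'nested': {'a': [9, 7]}}
`shallow = original.copy()` → shallow = {'data': [3, 8, 5], 'nested': {'a': [9, 7]}}
`deep = copy.deepcopy(original)` → deep = {'data': [3, 8, 5], 'nested': {'a': [9, 7]}}
`original['data'].append(444)` → original = {'data': [3, 8, 5, 444], 'nested': {'a': [9, 7]}}; shallow = {'data': [3, 8, 5, 444], 'nested': {'a': [9, 7]}}
`original['nested']['a'].append(603)` → original = {'data': [3, 8, 5, 444], 'nested': {'a': [9, 7, 603]}}; shallow = {'data': [3, 8, 5, 444], 'nested': {'a': [9, 7, 603]}}
`print(shallow['data'])` → prints [3, 8, 5, 444]
`print(shallow['nested']['a'])` → prints [9, 7, 603]
`print(deep['data'])` → prints [3, 8, 5]
`print(deep['nested']['a'])` → prints [9, 7]

Answer:
[3, 8, 5, 444]
[9, 7, 603]
[3, 8, 5]
[9, 7]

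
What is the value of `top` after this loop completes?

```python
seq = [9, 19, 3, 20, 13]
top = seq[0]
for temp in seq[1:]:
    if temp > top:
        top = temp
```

Maximum of [9, 19, 3, 20, 13]
`top` takes the values: 9 → 19 → 20

Answer: 20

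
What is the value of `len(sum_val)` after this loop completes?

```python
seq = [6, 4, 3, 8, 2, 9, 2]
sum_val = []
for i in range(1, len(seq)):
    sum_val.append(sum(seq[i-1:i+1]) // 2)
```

Number of 2-element averages
`sum_val` takes the values: [] → [5] → [5, 3] → [5, 3, 5] → [5, 3, 5, 5] → [5, 3, 5, 5, 5] → [5, 3, 5, 5, 5, 5]
So `len(sum_val)` = 6

Answer: 6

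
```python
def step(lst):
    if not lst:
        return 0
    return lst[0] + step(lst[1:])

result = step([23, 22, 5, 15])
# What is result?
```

23 + 22 + 5 + 15 + 0 = 65

Answer: 65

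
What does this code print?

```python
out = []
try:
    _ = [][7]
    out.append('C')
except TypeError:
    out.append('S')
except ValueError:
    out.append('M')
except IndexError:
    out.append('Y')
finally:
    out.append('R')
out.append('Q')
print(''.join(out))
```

Execution trace: 'Y' (except IndexError) → 'R' (finally) → 'Q' (after the try/except). Output: YRQ

Answer: YRQ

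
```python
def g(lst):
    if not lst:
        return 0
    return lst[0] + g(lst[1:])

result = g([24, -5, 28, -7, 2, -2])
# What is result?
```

24 + (-5) + 28 + (-7) + 2 + (-2) + 0 = 40

Answer: 40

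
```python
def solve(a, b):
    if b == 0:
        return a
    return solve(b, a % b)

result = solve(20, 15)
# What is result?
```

solve(20, 15) -> solve(15, 5) -> solve(5, 0) -> 5

Answer: 5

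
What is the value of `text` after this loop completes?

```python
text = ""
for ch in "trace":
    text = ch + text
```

Reverse 'trace'
`text` takes the values: "" → "t" → "rt" → "art" → "cart" → "ecart"

Answer: "ecart"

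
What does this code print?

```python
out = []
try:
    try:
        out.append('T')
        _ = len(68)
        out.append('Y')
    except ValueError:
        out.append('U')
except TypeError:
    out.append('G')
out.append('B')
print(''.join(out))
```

Execution trace: 'T' (inner try body) → 'G' (outer except TypeError) → 'B' (after the try/except). Output: TGB

Answer: TGB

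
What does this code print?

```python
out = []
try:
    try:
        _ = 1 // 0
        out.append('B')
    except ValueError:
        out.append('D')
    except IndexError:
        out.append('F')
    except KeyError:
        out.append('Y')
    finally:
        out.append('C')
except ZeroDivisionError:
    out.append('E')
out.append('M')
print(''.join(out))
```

Execution trace: 'C' (finally) → 'E' (outer except ZeroDivisionError) → 'M' (after the try/except). Output: CEM

Answer: CEM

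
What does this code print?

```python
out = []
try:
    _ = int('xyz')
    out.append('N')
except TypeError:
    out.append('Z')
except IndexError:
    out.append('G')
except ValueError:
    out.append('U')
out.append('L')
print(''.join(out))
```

Execution trace: 'U' (except ValueError) → 'L' (after the try/except). Output: UL

Answer: UL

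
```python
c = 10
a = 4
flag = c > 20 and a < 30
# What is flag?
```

Trace:
`c = 10` → c = 10
`a = 4` → a = 4
`flag = c > 20 and a < 30` → flag = False
So flag = False

Answer: False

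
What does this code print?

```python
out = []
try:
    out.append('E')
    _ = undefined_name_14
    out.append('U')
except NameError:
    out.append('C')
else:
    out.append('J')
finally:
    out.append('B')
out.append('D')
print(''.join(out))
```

Execution trace: 'E' (try body) → 'C' (except NameError) → 'B' (finally) → 'D' (after the try/except). Output: ECBD

Answer: ECBD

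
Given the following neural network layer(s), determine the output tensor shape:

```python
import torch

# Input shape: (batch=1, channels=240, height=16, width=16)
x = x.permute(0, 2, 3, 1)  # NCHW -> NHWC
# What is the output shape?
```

Input: (1, 240, 16, 16) -> Output: (1, 16, 16, 240)

Answer: (1, 16, 16, 240)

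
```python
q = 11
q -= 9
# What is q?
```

Trace:
`q = 11` → q = 11
`q -= 9` → q = 2
So q = 2

Answer: 2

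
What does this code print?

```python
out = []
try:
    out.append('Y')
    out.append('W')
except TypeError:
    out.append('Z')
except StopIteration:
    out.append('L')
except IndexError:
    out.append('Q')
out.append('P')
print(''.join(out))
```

Execution trace: 'Y' (try body) → 'W' (try body, no exception) → 'P' (after the try/except). Output: YWP

Answer: YWP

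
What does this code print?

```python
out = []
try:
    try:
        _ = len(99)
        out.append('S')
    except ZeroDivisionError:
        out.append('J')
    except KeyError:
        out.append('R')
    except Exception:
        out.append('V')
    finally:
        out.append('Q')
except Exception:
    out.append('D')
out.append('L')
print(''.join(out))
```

Execution trace: 'V' (inner except Exception) → 'Q' (inner finally) → 'L' (after the try/except). Output: VQL

Answer: VQL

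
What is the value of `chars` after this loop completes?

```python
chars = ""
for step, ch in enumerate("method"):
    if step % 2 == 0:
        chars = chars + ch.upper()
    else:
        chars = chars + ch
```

Uppercase even positions in 'method'
`chars` takes the values: "" → "M" → "Me" → "MeT" → "MeTh" → "MeThO" → "MeThOd"

Answer: "MeThOd"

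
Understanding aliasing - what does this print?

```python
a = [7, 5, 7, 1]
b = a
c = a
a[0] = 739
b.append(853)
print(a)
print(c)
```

Key concept: multiple aliases.
Step by step:
`a = [7, 5, 7, 1]` → a = [7, 5, 7, 1]
`b = a` → b = [7, 5, 7, 1] (same object as a)
`c = a` → c = [7, 5, 7, 1] (same object as a, b)
`a[0] = 739` → a = [739, 5, 7, 1] (same object as b, c); b = [739, 5, 7, 1] (same object as a, c); c = [739, 5, 7, 1] (same object as a, b)
`b.append(853)` → a = [739, 5, 7, 1, 853] (same object as b, c); b = [739, 5, 7, 1, 853] (same object as a, c); c = [739, 5, 7, 1, 853] (same object as a, b)
`print(a)` → prints [739, 5, 7, 1, 853]
`print(c)` → prints [739, 5, 7, 1, 853]

Answer:
[739, 5, 7, 1, 853]
[739, 5, 7, 1, 853]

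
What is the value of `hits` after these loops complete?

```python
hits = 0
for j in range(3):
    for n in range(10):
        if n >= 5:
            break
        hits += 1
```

Inner breaks at 5, outer runs 3 times
`hits` takes the values: 0 → 1 → 2 → 3 → 4 → 5 → 6 → 7 → 8 → 9 → 10 → 11 → 12 → 13 → 14 → 15

Answer: 15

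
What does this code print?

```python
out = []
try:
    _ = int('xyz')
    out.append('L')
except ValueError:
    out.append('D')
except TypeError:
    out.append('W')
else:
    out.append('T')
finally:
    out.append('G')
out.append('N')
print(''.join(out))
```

Execution trace: 'D' (except ValueError) → 'G' (finally) → 'N' (after the try/except). Output: DGN

Answer: DGN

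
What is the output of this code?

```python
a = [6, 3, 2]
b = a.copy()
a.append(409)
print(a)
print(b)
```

Key concept: list.copy() creates independent copy.
Step by step:
`a = [6, 3, 2]` → a = [6, 3, 2]
`b = a.copy()` → b = [6, 3, 2]
`a.append(409)` → a = [6, 3, 2, 409]
`print(a)` → prints [6, 3, 2, 409]
`print(b)` → prints [6, 3, 2]

Answer:
[6, 3, 2, 409]
[6, 3, 2]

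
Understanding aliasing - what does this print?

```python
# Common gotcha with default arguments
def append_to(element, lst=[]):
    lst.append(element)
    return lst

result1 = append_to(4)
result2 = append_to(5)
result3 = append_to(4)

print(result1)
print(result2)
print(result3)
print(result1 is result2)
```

Key concept: mutable default argument gotcha.
Step by step:
`result1 = append_to(4)` → result1 = [4]
`result2 = append_to(5)` → result1 = [4, 5] (same object as result2); result2 = [4, 5] (same object as result1)
`result3 = append_to(4)` → result1 = [4, 5, 4] (same object as result2, result3); result2 = [4, 5, 4] (same object as result1, result3); result3 = [4, 5, 4] (same object as result1, result2)
`print(result1)` → prints [4, 5, 4]
`print(result2)` → prints [4, 5, 4]
`print(result3)` → prints [4, 5, 4]
`print(result1 is result2)` → prints True

Answer:
[4, 5, 4]
[4, 5, 4]
[4, 5, 4]
True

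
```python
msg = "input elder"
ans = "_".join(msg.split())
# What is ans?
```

Trace:
`msg = "input elder"` → msg = 'input elder'
`ans = "_".join(msg.split())` → ans = 'input_elder'
So ans = 'input_elder'

Answer: 'input_elder'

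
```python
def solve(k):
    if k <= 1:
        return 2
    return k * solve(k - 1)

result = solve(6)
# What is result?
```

solve(6) = 6 * 5 * 4 * 3 * 2 * 2 = 1440

Answer: 1440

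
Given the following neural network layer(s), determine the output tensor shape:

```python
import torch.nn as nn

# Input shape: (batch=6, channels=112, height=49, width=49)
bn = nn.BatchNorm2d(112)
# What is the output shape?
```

Input: (6, 112, 49, 49) -> Output: (6, 112, 49, 49)

Answer: (6, 112, 49, 49)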